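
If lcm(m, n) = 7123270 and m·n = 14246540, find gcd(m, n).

2

gcd·lcm = product, so gcd = 14246540/7123270 = 2.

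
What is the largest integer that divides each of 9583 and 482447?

7

Euclid: 482447 = 50·9583 + 3297; 9583 = 2·3297 + 2989; 3297 = 1·2989 + 308; 2989 = 9·308 + 217; 308 = 1·217 + 91; 217 = 2·91 + 35; 91 = 2·35 + 21; 35 = 1·21 + 14; 21 = 1·14 + 7; 14 = 2·7 + 0. Last nonzero remainder: 7.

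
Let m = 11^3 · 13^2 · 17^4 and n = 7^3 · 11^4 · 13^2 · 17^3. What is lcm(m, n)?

70883842316287

max exponent per prime: 7^3 · 11^4 · 13^2 · 17^4 = 70883842316287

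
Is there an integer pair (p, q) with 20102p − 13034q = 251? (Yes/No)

No

gcd(20102, 13034): 20102 = 1·13034 + 7068; 13034 = 1·7068 + 5966; 7068 = 1·5966 + 1102; 5966 = 5·1102 + 456; 1102 = 2·456 + 190; 456 = 2·190 + 76; 190 = 2·76 + 38; 76 = 2·38 + 0 → 38
38 does not divide 251, so a solution does not exist.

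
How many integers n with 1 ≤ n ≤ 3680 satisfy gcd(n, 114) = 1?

1162

Prime factors of 114: 2, 3, 19. Count integers ≤ 3680 divisible by none of them.
By inclusion–exclusion: 3680 − ⌊3680/2⌋ − ⌊3680/3⌋ − ⌊3680/19⌋ + ⌊3680/6⌋ + ⌊3680/38⌋ + ⌊3680/57⌋ − ⌊3680/114⌋ = 1162.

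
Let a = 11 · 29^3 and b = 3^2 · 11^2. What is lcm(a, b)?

26559621

max exponent per prime: 3^2 · 11^2 · 29^3 = 26559621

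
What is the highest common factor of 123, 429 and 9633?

3

gcd(123, 429): 429 = 3·123 + 60; 123 = 2·60 + 3; 60 = 20·3 + 0 → 3
gcd(3, 9633): 9633 = 3211·3 + 0 → 3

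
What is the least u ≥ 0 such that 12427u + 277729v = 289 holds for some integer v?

447

Euclid: 277729 = 22·12427 + 4335; 12427 = 2·4335 + 3757; 4335 = 1·3757 + 578; 3757 = 6·578 + 289; 578 = 2·289 + 0 → gcd = 289; 289 = 289·1.
Back-substitution yields 12427·(447) + 277729·(-20) = 289, so one solution is u = 447·1 = 447, v = -20·1 = -20.
Solutions in u differ by 277729/289 = 961; the one in [0, 961) is 447 mod 961 = 447.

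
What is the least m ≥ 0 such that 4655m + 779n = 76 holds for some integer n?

37

Euclid: 4655 = 5·779 + 760; 779 = 1·760 + 19; 760 = 40·19 + 0 → gcd = 19; 76 = 19·4.
Back-substitution yields 4655·(-1) + 779·(6) = 19, so one solution is m = -1·4 = -4, n = 6·4 = 24.
Solutions in m differ by 779/19 = 41; the one in [0, 41) is -4 mod 41 = 37.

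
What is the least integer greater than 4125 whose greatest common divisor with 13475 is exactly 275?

Multiples of 275 above 4125: 275·16, 275·17, … . Need the cofactor coprime to 13475/275 = 49.
Checking s = 16, 17, … the first with gcd(s, 49) = 1 is s = 16, giving 4400.

4400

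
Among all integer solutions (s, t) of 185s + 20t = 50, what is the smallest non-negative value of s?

2

gcd(185, 20) = 5 (Euclid: 185 = 9·20 + 5; 20 = 4·5 + 0), and 5 | 50.
Extended Euclid: 185·(1) + 20·(-9) = 5. Scale by 10: s₀ = 10.
General solution s = s₀ + 4k; reducing mod 4 gives s = 2 (and t = -16).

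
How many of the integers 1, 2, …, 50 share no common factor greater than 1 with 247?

45

Prime factors of 247: 13, 19. Count integers ≤ 50 divisible by none of them.
By inclusion–exclusion: 50 − ⌊50/13⌋ − ⌊50/19⌋ + ⌊50/247⌋ = 45.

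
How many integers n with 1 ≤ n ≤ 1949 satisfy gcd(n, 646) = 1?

646 = 2·17·19. Inclusion–exclusion on these primes:
1949 − ⌊1949/2⌋ − ⌊1949/17⌋ − ⌊1949/19⌋ + ⌊1949/34⌋ + ⌊1949/38⌋ + ⌊1949/323⌋ − ⌊1949/646⌋ = 870

870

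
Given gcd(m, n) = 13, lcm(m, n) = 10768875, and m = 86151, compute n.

m·n = gcd·lcm = 13·10768875 = 139995375, so n = 139995375/86151 = 1625.

1625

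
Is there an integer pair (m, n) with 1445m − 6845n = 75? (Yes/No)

Yes

By Bézout, 1445m − 6845n = 75 has integer solutions iff gcd(1445, 6845) | 75.
Euclid: 6845 = 4·1445 + 1065; 1445 = 1·1065 + 380; 1065 = 2·380 + 305; 380 = 1·305 + 75; 305 = 4·75 + 5; 75 = 15·5 + 0. gcd = 5; 75 mod 5 = 0. Yes.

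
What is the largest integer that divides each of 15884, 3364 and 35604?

4

gcd(15884, 3364): 15884 = 4·3364 + 2428; 3364 = 1·2428 + 936; 2428 = 2·936 + 556; 936 = 1·556 + 380; 556 = 1·380 + 176; 380 = 2·176 + 28; 176 = 6·28 + 8; 28 = 3·8 + 4; 8 = 2·4 + 0 → 4
gcd(4, 35604): 35604 = 8901·4 + 0 → 4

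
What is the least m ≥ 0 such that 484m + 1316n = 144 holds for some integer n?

158

Euclid: 1316 = 2·484 + 348; 484 = 1·348 + 136; 348 = 2·136 + 76; 136 = 1·76 + 60; 76 = 1·60 + 16; 60 = 3·16 + 12; 16 = 1·12 + 4; 12 = 3·4 + 0 → gcd = 4; 144 = 4·36.
Back-substitution yields 484·(-87) + 1316·(32) = 4, so one solution is m = -87·36 = -3132, n = 32·36 = 1152.
Solutions in m differ by 1316/4 = 329; the one in [0, 329) is -3132 mod 329 = 158.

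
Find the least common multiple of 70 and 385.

770

70 = 2 · 5 · 7; 385 = 5 · 7 · 11
max exponents: 2 · 5 · 7 · 11 = 770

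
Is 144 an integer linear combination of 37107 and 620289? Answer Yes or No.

By Bézout, 37107x − 620289y = 144 has integer solutions iff gcd(37107, 620289) | 144.
Euclid: 620289 = 16·37107 + 26577; 37107 = 1·26577 + 10530; 26577 = 2·10530 + 5517; 10530 = 1·5517 + 5013; 5517 = 1·5013 + 504; 5013 = 9·504 + 477; 504 = 1·477 + 27; 477 = 17·27 + 18; 27 = 1·18 + 9; 18 = 2·9 + 0. gcd = 9; 144 mod 9 = 0. Yes.

Yes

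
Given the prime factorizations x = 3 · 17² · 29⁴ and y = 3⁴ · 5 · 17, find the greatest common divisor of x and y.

51

min exponent per shared prime: 3 · 17 = 51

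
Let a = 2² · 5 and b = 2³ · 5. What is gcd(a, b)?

min exponent per shared prime: 2² · 5 = 20

20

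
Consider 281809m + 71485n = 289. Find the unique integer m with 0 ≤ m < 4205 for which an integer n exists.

Reduce mod 71485: 281809m ≡ 289 (mod 71485). With g = gcd(281809, 71485) = 17 dividing 289, divide through: 16577m ≡ 17 (mod 4205).
Since gcd(16577, 4205) = 1, m ≡ 17·(16577)⁻¹ ≡ 2561 (mod 4205). Smallest non-negative: 2561.

2561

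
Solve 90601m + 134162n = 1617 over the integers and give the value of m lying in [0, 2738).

1891

gcd(90601, 134162) = 49 (Euclid: 134162 = 1·90601 + 43561; 90601 = 2·43561 + 3479; 43561 = 12·3479 + 1813; 3479 = 1·1813 + 1666; 1813 = 1·1666 + 147; 1666 = 11·147 + 49; 147 = 3·49 + 0), and 49 | 1617.
Extended Euclid: 90601·(887) + 134162·(-599) = 49. Scale by 33: m₀ = 29271.
General solution m = m₀ + 2738t; reducing mod 2738 gives m = 1891 (and n = -1277).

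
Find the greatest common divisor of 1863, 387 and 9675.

gcd(1863, 387): 1863 = 4·387 + 315; 387 = 1·315 + 72; 315 = 4·72 + 27; 72 = 2·27 + 18; 27 = 1·18 + 9; 18 = 2·9 + 0 → 9
gcd(9, 9675): 9675 = 1075·9 + 0 → 9

9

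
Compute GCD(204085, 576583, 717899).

gcd(204085, 576583): 576583 = 2·204085 + 168413; 204085 = 1·168413 + 35672; 168413 = 4·35672 + 25725; 35672 = 1·25725 + 9947; 25725 = 2·9947 + 5831; 9947 = 1·5831 + 4116; 5831 = 1·4116 + 1715; 4116 = 2·1715 + 686; 1715 = 2·686 + 343; 686 = 2·343 + 0 → 343
gcd(343, 717899): 717899 = 2093·343 + 0 → 343

343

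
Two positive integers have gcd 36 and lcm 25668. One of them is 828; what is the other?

1116

a·b = gcd·lcm = 36·25668 = 924048, so b = 924048/828 = 1116.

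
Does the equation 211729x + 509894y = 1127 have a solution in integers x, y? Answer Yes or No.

By Bézout, 211729x + 509894y = 1127 has integer solutions iff gcd(211729, 509894) | 1127.
Euclid: 509894 = 2·211729 + 86436; 211729 = 2·86436 + 38857; 86436 = 2·38857 + 8722; 38857 = 4·8722 + 3969; 8722 = 2·3969 + 784; 3969 = 5·784 + 49; 784 = 16·49 + 0. gcd = 49; 1127 mod 49 = 0. Yes.

Yes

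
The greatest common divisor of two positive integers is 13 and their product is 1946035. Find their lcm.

149695

Since gcd(p,q)·lcm(p,q) = pq, lcm = 1946035/13 = 149695.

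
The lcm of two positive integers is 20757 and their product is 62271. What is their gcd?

gcd·lcm = product, so gcd = 62271/20757 = 3.

3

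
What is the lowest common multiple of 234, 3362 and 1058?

208084266

lcm(234, 3362) = 234·3362/gcd = 786708/2 = 393354
lcm(393354, 1058) = 393354·1058/gcd = 416168532/2 = 208084266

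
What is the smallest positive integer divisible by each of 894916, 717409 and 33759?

894916 = 2² · 11² · 43²; 717409 = 7² · 11⁴; 33759 = 3² · 11² · 31
lcm takes max exponent of each prime: 2² · 3² · 7² · 11⁴ · 31 · 43² = 1480361992956

1480361992956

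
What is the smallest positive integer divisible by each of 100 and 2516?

62900

100 = 2² · 5²; 2516 = 2² · 17 · 37
max exponents: 2² · 5² · 17 · 37 = 62900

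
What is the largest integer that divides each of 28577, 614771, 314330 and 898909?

gcd(28577, 614771): 614771 = 21·28577 + 14654; 28577 = 1·14654 + 13923; 14654 = 1·13923 + 731; 13923 = 19·731 + 34; 731 = 21·34 + 17; 34 = 2·17 + 0 → 17
gcd(17, 314330): 314330 = 18490·17 + 0 → 17
gcd(17, 898909): 898909 = 52877·17 + 0 → 17

17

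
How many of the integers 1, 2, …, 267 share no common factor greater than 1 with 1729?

1729 = 7·13·19. Inclusion–exclusion on these primes:
267 − ⌊267/7⌋ − ⌊267/13⌋ − ⌊267/19⌋ + ⌊267/91⌋ + ⌊267/133⌋ + ⌊267/247⌋ − ⌊267/1729⌋ = 200

200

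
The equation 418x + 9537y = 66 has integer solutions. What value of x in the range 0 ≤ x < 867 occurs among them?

gcd(418, 9537) = 11 (Euclid: 9537 = 22·418 + 341; 418 = 1·341 + 77; 341 = 4·77 + 33; 77 = 2·33 + 11; 33 = 3·11 + 0), and 11 | 66.
Extended Euclid: 418·(251) + 9537·(-11) = 11. Scale by 6: x₀ = 1506.
General solution x = x₀ + 867t; reducing mod 867 gives x = 639 (and y = -28).

639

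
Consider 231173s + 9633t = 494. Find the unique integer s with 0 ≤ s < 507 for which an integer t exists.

481

gcd(231173, 9633) = 19 (Euclid: 231173 = 23·9633 + 9614; 9633 = 1·9614 + 19; 9614 = 506·19 + 0), and 19 | 494.
Extended Euclid: 231173·(-1) + 9633·(24) = 19. Scale by 26: s₀ = -26.
General solution s = s₀ + 507k; reducing mod 507 gives s = 481 (and t = -11543).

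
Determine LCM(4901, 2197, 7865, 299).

886566395

4901 = 13² · 29; 2197 = 13³; 7865 = 5 · 11² · 13; 299 = 13 · 23
lcm takes max exponent of each prime: 5 · 11² · 13³ · 23 · 29 = 886566395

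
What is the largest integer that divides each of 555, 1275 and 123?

3

gcd(555, 1275): 1275 = 2·555 + 165; 555 = 3·165 + 60; 165 = 2·60 + 45; 60 = 1·45 + 15; 45 = 3·15 + 0 → 15
gcd(15, 123): 123 = 8·15 + 3; 15 = 5·3 + 0 → 3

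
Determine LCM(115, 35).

805

115 = 5 · 23; 35 = 5 · 7
max exponents: 5 · 7 · 23 = 805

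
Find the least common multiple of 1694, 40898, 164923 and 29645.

1694 = 2 · 7 · 11²; 40898 = 2 · 11² · 13²; 164923 = 11² · 29 · 47; 29645 = 5 · 7² · 11²
lcm takes max exponent of each prime: 2 · 5 · 7² · 11² · 13² · 29 · 47 = 13657273630

13657273630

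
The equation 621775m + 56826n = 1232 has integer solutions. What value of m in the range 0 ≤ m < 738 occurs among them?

566

Euclid: 621775 = 10·56826 + 53515; 56826 = 1·53515 + 3311; 53515 = 16·3311 + 539; 3311 = 6·539 + 77; 539 = 7·77 + 0 → gcd = 77; 1232 = 77·16.
Back-substitution yields 621775·(-103) + 56826·(1127) = 77, so one solution is m = -103·16 = -1648, n = 1127·16 = 18032.
Solutions in m differ by 56826/77 = 738; the one in [0, 738) is -1648 mod 738 = 566.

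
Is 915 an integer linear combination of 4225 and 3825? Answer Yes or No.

No

gcd(4225, 3825): 4225 = 1·3825 + 400; 3825 = 9·400 + 225; 400 = 1·225 + 175; 225 = 1·175 + 50; 175 = 3·50 + 25; 50 = 2·25 + 0 → 25
25 does not divide 915, so a solution does not exist.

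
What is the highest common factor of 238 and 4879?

119

Euclid: 4879 = 20·238 + 119; 238 = 2·119 + 0. Last nonzero remainder: 119.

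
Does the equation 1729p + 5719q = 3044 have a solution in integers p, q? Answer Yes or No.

No

gcd(1729, 5719): 5719 = 3·1729 + 532; 1729 = 3·532 + 133; 532 = 4·133 + 0 → 133
133 does not divide 3044, so a solution does not exist.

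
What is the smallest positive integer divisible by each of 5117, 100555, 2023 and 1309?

5117 = 7 · 17 · 43; 100555 = 5 · 7 · 13² · 17; 2023 = 7 · 17²; 1309 = 7 · 11 · 17
lcm takes max exponent of each prime: 5 · 7 · 11 · 13² · 17² · 43 = 808562755

808562755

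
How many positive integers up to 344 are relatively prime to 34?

Prime factors of 34: 2, 17. Count integers ≤ 344 divisible by none of them.
By inclusion–exclusion: 344 − ⌊344/2⌋ − ⌊344/17⌋ + ⌊344/34⌋ = 162.

162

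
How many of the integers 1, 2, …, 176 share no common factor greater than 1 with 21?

21 = 3·7. Inclusion–exclusion on these primes:
176 − ⌊176/3⌋ − ⌊176/7⌋ + ⌊176/21⌋ = 101

101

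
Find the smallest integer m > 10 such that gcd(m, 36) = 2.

36 = 2·18. Any m with gcd(m, 36) = 2 is a multiple of 2, say 2s, with s coprime to 18.
Need s > 10/2, so s ≥ 6. First s ≥ 6 with gcd(s, 18) = 1 is s = 7. Thus m = 2·7 = 14.

14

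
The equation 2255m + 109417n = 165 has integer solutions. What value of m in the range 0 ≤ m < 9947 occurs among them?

Reduce mod 109417: 2255m ≡ 165 (mod 109417). With g = gcd(2255, 109417) = 11 dividing 165, divide through: 205m ≡ 15 (mod 9947).
Since gcd(205, 9947) = 1, m ≡ 15·(205)⁻¹ ≡ 3154 (mod 9947). Smallest non-negative: 3154.

3154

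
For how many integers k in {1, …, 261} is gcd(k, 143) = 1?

219

143 = 11·13. Inclusion–exclusion on these primes:
261 − ⌊261/11⌋ − ⌊261/13⌋ + ⌊261/143⌋ = 219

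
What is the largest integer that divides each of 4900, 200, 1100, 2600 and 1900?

gcd(4900, 200): 4900 = 24·200 + 100; 200 = 2·100 + 0 → 100
gcd(100, 1100): 1100 = 11·100 + 0 → 100
gcd(100, 2600): 2600 = 26·100 + 0 → 100
gcd(100, 1900): 1900 = 19·100 + 0 → 100

100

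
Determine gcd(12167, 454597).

Euclid: 454597 = 37·12167 + 4418; 12167 = 2·4418 + 3331; 4418 = 1·3331 + 1087; 3331 = 3·1087 + 70; 1087 = 15·70 + 37; 70 = 1·37 + 33; 37 = 1·33 + 4; 33 = 8·4 + 1; 4 = 4·1 + 0. Last nonzero remainder: 1.

1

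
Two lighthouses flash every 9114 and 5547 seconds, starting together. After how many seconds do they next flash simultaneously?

gcd first: 9114 = 1·5547 + 3567; 5547 = 1·3567 + 1980; 3567 = 1·1980 + 1587; 1980 = 1·1587 + 393; 1587 = 4·393 + 15; 393 = 26·15 + 3; 15 = 5·3 + 0 → gcd = 3
lcm = 9114·5547/gcd = 50555358/3 = 16851786

16851786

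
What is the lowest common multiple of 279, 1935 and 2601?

lcm(279, 1935) = 279·1935/gcd = 539865/9 = 59985
lcm(59985, 2601) = 59985·2601/gcd = 156020985/9 = 17335665

17335665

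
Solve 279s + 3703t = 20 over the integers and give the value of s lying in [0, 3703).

2920

gcd(279, 3703) = 1 (Euclid: 3703 = 13·279 + 76; 279 = 3·76 + 51; 76 = 1·51 + 25; 51 = 2·25 + 1; 25 = 25·1 + 0), and 1 | 20.
Extended Euclid: 279·(146) + 3703·(-11) = 1. Scale by 20: s₀ = 2920.
General solution s = s₀ + 3703k; reducing mod 3703 gives s = 2920 (and t = -220).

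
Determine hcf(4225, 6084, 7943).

169

4225 = 5² · 13²; 6084 = 2² · 3² · 13²; 7943 = 13² · 47
gcd takes min exponent of each prime: 13² = 169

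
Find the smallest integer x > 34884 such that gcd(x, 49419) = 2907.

37791

49419 = 2907·17. Any x with gcd(x, 49419) = 2907 is a multiple of 2907, say 2907s, with s coprime to 17.
Need s > 34884/2907, so s ≥ 13. First s ≥ 13 with gcd(s, 17) = 1 is s = 13. Thus x = 2907·13 = 37791.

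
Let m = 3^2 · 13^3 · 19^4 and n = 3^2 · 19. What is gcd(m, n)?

min exponent per shared prime: 3^2 · 19 = 171

171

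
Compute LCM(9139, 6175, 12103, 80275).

145538575

lcm(9139, 6175) = 9139·6175/gcd = 56433325/247 = 228475
lcm(228475, 12103) = 228475·12103/gcd = 2765232925/247 = 11195275
lcm(11195275, 80275) = 11195275·80275/gcd = 898700700625/6175 = 145538575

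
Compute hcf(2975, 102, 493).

2975 = 5² · 7 · 17; 102 = 2 · 3 · 17; 493 = 17 · 29
gcd takes min exponent of each prime: 17 = 17

17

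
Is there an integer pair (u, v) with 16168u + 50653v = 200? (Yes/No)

Yes

gcd(16168, 50653): 50653 = 3·16168 + 2149; 16168 = 7·2149 + 1125; 2149 = 1·1125 + 1024; 1125 = 1·1024 + 101; 1024 = 10·101 + 14; 101 = 7·14 + 3; 14 = 4·3 + 2; 3 = 1·2 + 1; 2 = 2·1 + 0 → 1
1 divides 200, so a solution exists.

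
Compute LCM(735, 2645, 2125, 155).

5122637625

lcm(735, 2645) = 735·2645/gcd = 1944075/5 = 388815
lcm(388815, 2125) = 388815·2125/gcd = 826231875/5 = 165246375
lcm(165246375, 155) = 165246375·155/gcd = 25613188125/5 = 5122637625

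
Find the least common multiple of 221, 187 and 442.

4862

lcm(221, 187) = 221·187/gcd = 41327/17 = 2431
lcm(2431, 442) = 2431·442/gcd = 1074502/221 = 4862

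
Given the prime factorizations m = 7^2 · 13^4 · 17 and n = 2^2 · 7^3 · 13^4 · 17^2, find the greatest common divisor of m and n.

min exponent per shared prime: 7^2 · 13^4 · 17 = 23791313

23791313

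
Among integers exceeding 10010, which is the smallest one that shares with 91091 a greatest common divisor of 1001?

11011

gcd(m, 91091) = 1001 forces 1001 | m; write m = 1001s. Then gcd(1001s, 1001·91) = 1001·gcd(s, 91), so need gcd(s, 91) = 1.
1001s > 10010 gives s ≥ 11. The least s ≥ 11 coprime to 91 is 11, so m = 1001·11 = 11011.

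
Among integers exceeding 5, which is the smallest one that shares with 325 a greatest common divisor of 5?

10

gcd(m, 325) = 5 forces 5 | m; write m = 5s. Then gcd(5s, 5·65) = 5·gcd(s, 65), so need gcd(s, 65) = 1.
5s > 5 gives s ≥ 2. The least s ≥ 2 coprime to 65 is 2, so m = 5·2 = 10.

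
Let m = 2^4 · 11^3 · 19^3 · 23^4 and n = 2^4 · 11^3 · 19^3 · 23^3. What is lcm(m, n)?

max exponent per prime: 2^4 · 11^3 · 19^3 · 23^4 = 40876168907024

40876168907024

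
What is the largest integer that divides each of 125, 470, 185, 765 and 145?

5

125 = 5³; 470 = 2 · 5 · 47; 185 = 5 · 37; 765 = 3² · 5 · 17; 145 = 5 · 29
gcd takes min exponent of each prime: 5 = 5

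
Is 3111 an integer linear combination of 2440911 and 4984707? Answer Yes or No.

By Bézout, 2440911p + 4984707q = 3111 has integer solutions iff gcd(2440911, 4984707) | 3111.
Euclid: 4984707 = 2·2440911 + 102885; 2440911 = 23·102885 + 74556; 102885 = 1·74556 + 28329; 74556 = 2·28329 + 17898; 28329 = 1·17898 + 10431; 17898 = 1·10431 + 7467; 10431 = 1·7467 + 2964; 7467 = 2·2964 + 1539; 2964 = 1·1539 + 1425; 1539 = 1·1425 + 114; 1425 = 12·114 + 57; 114 = 2·57 + 0. gcd = 57; 3111 mod 57 = 33. No.

No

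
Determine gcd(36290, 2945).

95

36290 = 2 · 5 · 19 · 191
2945 = 5 · 19 · 31
Common: 5 · 19 = 95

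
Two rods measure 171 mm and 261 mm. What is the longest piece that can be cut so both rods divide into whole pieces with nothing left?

9

171 = 3² · 19
261 = 3² · 29
Common: 3² = 9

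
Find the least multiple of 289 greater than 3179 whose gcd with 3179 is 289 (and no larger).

3468

gcd(m, 3179) = 289 forces 289 | m; write m = 289s. Then gcd(289s, 289·11) = 289·gcd(s, 11), so need gcd(s, 11) = 1.
289s > 3179 gives s ≥ 12. The least s ≥ 12 coprime to 11 is 12, so m = 289·12 = 3468.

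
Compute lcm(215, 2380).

gcd first: 2380 = 11·215 + 15; 215 = 14·15 + 5; 15 = 3·5 + 0 → gcd = 5
lcm = 215·2380/gcd = 511700/5 = 102340

102340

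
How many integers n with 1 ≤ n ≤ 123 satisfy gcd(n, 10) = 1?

10 = 2·5. Inclusion–exclusion on these primes:
123 − ⌊123/2⌋ − ⌊123/5⌋ + ⌊123/10⌋ = 50

50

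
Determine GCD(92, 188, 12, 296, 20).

92 = 2² · 23; 188 = 2² · 47; 12 = 2² · 3; 296 = 2³ · 37; 20 = 2² · 5
gcd takes min exponent of each prime: 2² = 4

4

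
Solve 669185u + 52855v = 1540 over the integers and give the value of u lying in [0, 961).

843

Reduce mod 52855: 669185u ≡ 1540 (mod 52855). With g = gcd(669185, 52855) = 55 dividing 1540, divide through: 12167u ≡ 28 (mod 961).
Since gcd(12167, 961) = 1, u ≡ 28·(12167)⁻¹ ≡ 843 (mod 961). Smallest non-negative: 843.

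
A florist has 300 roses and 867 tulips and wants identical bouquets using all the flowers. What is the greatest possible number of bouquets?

Euclid: 867 = 2·300 + 267; 300 = 1·267 + 33; 267 = 8·33 + 3; 33 = 11·3 + 0. Last nonzero remainder: 3.

3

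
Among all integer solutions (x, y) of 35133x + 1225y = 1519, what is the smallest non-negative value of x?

gcd(35133, 1225) = 49 (Euclid: 35133 = 28·1225 + 833; 1225 = 1·833 + 392; 833 = 2·392 + 49; 392 = 8·49 + 0), and 49 | 1519.
Extended Euclid: 35133·(3) + 1225·(-86) = 49. Scale by 31: x₀ = 93.
General solution x = x₀ + 25t; reducing mod 25 gives x = 18 (and y = -515).

18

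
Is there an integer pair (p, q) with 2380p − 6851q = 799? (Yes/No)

gcd(2380, 6851): 6851 = 2·2380 + 2091; 2380 = 1·2091 + 289; 2091 = 7·289 + 68; 289 = 4·68 + 17; 68 = 4·17 + 0 → 17
17 divides 799, so a solution exists.

Yes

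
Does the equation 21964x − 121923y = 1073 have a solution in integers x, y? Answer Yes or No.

gcd(21964, 121923): 121923 = 5·21964 + 12103; 21964 = 1·12103 + 9861; 12103 = 1·9861 + 2242; 9861 = 4·2242 + 893; 2242 = 2·893 + 456; 893 = 1·456 + 437; 456 = 1·437 + 19; 437 = 23·19 + 0 → 19
19 does not divide 1073, so a solution does not exist.

No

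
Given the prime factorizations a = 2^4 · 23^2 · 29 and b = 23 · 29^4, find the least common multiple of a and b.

5986426384

max exponent per prime: 2^4 · 23^2 · 29^4 = 5986426384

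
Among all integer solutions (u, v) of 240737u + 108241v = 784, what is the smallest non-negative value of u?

gcd(240737, 108241) = 49 (Euclid: 240737 = 2·108241 + 24255; 108241 = 4·24255 + 11221; 24255 = 2·11221 + 1813; 11221 = 6·1813 + 343; 1813 = 5·343 + 98; 343 = 3·98 + 49; 98 = 2·49 + 0), and 49 | 784.
Extended Euclid: 240737·(-955) + 108241·(2124) = 49. Scale by 16: u₀ = -15280.
General solution u = u₀ + 2209t; reducing mod 2209 gives u = 183 (and v = -407).

183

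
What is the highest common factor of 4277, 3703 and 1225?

7

gcd(4277, 3703): 4277 = 1·3703 + 574; 3703 = 6·574 + 259; 574 = 2·259 + 56; 259 = 4·56 + 35; 56 = 1·35 + 21; 35 = 1·21 + 14; 21 = 1·14 + 7; 14 = 2·7 + 0 → 7
gcd(7, 1225): 1225 = 175·7 + 0 → 7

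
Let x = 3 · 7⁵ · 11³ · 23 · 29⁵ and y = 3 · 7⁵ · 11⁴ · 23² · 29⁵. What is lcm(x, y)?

8009914068826396881

max exponent per prime: 3 · 7⁵ · 11⁴ · 23² · 29⁵ = 8009914068826396881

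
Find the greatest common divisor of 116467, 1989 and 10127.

116467 = 13 · 17² · 31; 1989 = 3² · 13 · 17; 10127 = 13 · 19 · 41
gcd takes min exponent of each prime: 13 = 13

13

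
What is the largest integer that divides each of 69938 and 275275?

121

69938 = 2 · 11² · 17²
275275 = 5² · 7 · 11² · 13
Common: 11² = 121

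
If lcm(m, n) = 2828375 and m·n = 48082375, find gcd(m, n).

gcd·lcm = product, so gcd = 48082375/2828375 = 17.

17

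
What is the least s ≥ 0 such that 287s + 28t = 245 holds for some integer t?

Euclid: 287 = 10·28 + 7; 28 = 4·7 + 0 → gcd = 7; 245 = 7·35.
Back-substitution yields 287·(1) + 28·(-10) = 7, so one solution is s = 1·35 = 35, t = -10·35 = -350.
Solutions in s differ by 28/7 = 4; the one in [0, 4) is 35 mod 4 = 3.

3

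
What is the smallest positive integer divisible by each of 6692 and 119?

6692 = 2² · 7 · 239; 119 = 7 · 17
max exponents: 2² · 7 · 17 · 239 = 113764

113764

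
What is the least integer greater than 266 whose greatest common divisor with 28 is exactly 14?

294

Multiples of 14 above 266: 14·20, 14·21, … . Need the cofactor coprime to 28/14 = 2.
Checking s = 20, 21, … the first with gcd(s, 2) = 1 is s = 21, giving 294.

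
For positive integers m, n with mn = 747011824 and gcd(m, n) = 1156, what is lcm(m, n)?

646204

gcd·lcm = product, so lcm = 747011824/1156 = 646204.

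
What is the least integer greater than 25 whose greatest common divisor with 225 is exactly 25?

Multiples of 25 above 25: 25·2, 25·3, … . Need the cofactor coprime to 225/25 = 9.
Checking s = 2, 3, … the first with gcd(s, 9) = 1 is s = 2, giving 50.

50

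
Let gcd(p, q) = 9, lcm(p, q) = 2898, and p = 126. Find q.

207

p·q = gcd·lcm = 9·2898 = 26082, so q = 26082/126 = 207.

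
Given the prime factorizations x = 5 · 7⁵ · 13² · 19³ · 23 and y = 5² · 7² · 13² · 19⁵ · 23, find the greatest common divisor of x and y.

6531928585

min exponent per shared prime: 5 · 7² · 13² · 19³ · 23 = 6531928585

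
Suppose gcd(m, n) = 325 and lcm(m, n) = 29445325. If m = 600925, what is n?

15925

Using mn = gcd(m,n)·lcm(m,n) = 325·29445325 = 9569730625, we get n = 9569730625/600925 = 15925.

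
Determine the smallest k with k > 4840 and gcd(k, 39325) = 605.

Multiples of 605 above 4840: 605·9, 605·10, … . Need the cofactor coprime to 39325/605 = 65.
Checking s = 9, 10, … the first with gcd(s, 65) = 1 is s = 9, giving 5445.

5445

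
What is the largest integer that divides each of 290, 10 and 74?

2

gcd(290, 10): 290 = 29·10 + 0 → 10
gcd(10, 74): 74 = 7·10 + 4; 10 = 2·4 + 2; 4 = 2·2 + 0 → 2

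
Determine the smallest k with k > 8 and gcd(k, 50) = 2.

12

gcd(k, 50) = 2 forces 2 | k; write k = 2s. Then gcd(2s, 2·25) = 2·gcd(s, 25), so need gcd(s, 25) = 1.
2s > 8 gives s ≥ 5. The least s ≥ 5 coprime to 25 is 6, so k = 2·6 = 12.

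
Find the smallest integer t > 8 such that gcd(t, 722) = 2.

Multiples of 2 above 8: 2·5, 2·6, … . Need the cofactor coprime to 722/2 = 361.
Checking s = 5, 6, … the first with gcd(s, 361) = 1 is s = 5, giving 10.

10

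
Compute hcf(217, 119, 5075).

7

gcd(217, 119): 217 = 1·119 + 98; 119 = 1·98 + 21; 98 = 4·21 + 14; 21 = 1·14 + 7; 14 = 2·7 + 0 → 7
gcd(7, 5075): 5075 = 725·7 + 0 → 7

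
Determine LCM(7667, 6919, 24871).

7667 = 11 · 17 · 41; 6919 = 11 · 17 · 37; 24871 = 7 · 11 · 17 · 19
lcm takes max exponent of each prime: 7 · 11 · 17 · 19 · 37 · 41 = 37729307

37729307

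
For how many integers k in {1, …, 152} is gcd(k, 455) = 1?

97

455 = 5·7·13. Inclusion–exclusion on these primes:
152 − ⌊152/5⌋ − ⌊152/7⌋ − ⌊152/13⌋ + ⌊152/35⌋ + ⌊152/65⌋ + ⌊152/91⌋ − ⌊152/455⌋ = 97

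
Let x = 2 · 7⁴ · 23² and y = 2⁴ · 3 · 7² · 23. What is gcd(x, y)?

2254

min exponent per shared prime: 2 · 7² · 23 = 2254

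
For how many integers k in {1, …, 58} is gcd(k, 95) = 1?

44

Prime factors of 95: 5, 19. Count integers ≤ 58 divisible by none of them.
By inclusion–exclusion: 58 − ⌊58/5⌋ − ⌊58/19⌋ + ⌊58/95⌋ = 44.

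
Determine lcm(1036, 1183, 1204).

7528612

1036 = 2² · 7 · 37; 1183 = 7 · 13²; 1204 = 2² · 7 · 43
lcm takes max exponent of each prime: 2² · 7 · 13² · 37 · 43 = 7528612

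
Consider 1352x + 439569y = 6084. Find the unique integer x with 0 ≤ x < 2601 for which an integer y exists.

Reduce mod 439569: 1352x ≡ 6084 (mod 439569). With g = gcd(1352, 439569) = 169 dividing 6084, divide through: 8x ≡ 36 (mod 2601).
Since gcd(8, 2601) = 1, x ≡ 36·(8)⁻¹ ≡ 1305 (mod 2601). Smallest non-negative: 1305.

1305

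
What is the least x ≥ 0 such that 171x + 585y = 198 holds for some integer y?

Reduce mod 585: 171x ≡ 198 (mod 585). With g = gcd(171, 585) = 9 dividing 198, divide through: 19x ≡ 22 (mod 65).
Since gcd(19, 65) = 1, x ≡ 22·(19)⁻¹ ≡ 8 (mod 65). Smallest non-negative: 8.

8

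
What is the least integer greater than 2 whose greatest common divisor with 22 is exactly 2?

4

22 = 2·11. Any t with gcd(t, 22) = 2 is a multiple of 2, say 2s, with s coprime to 11.
Need s > 2/2, so s ≥ 2. First s ≥ 2 with gcd(s, 11) = 1 is s = 2. Thus t = 2·2 = 4.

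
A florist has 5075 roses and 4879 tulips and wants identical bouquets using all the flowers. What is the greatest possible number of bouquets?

Euclid: 5075 = 1·4879 + 196; 4879 = 24·196 + 175; 196 = 1·175 + 21; 175 = 8·21 + 7; 21 = 3·7 + 0. Last nonzero remainder: 7.

7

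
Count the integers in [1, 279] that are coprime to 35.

35 = 5·7. Inclusion–exclusion on these primes:
279 − ⌊279/5⌋ − ⌊279/7⌋ + ⌊279/35⌋ = 192

192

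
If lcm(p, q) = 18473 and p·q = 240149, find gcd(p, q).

gcd·lcm = product, so gcd = 240149/18473 = 13.

13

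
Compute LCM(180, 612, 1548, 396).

lcm(180, 612) = 180·612/gcd = 110160/36 = 3060
lcm(3060, 1548) = 3060·1548/gcd = 4736880/36 = 131580
lcm(131580, 396) = 131580·396/gcd = 52105680/36 = 1447380

1447380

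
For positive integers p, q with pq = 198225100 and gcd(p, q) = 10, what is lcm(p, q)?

gcd·lcm = product, so lcm = 198225100/10 = 19822510.

19822510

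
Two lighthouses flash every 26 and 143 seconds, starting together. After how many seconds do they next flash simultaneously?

286

26 = 2 · 13; 143 = 11 · 13
max exponents: 2 · 11 · 13 = 286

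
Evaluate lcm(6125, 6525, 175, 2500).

31972500

6125 = 5³ · 7²; 6525 = 3² · 5² · 29; 175 = 5² · 7; 2500 = 2² · 5⁴
lcm takes max exponent of each prime: 2² · 3² · 5⁴ · 7² · 29 = 31972500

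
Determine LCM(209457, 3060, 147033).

209457 = 3² · 17 · 37²; 3060 = 2² · 3² · 5 · 17; 147033 = 3² · 17 · 31²
lcm takes max exponent of each prime: 2² · 3² · 5 · 17 · 31² · 37² = 4025763540

4025763540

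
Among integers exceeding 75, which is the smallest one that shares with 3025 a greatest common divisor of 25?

Multiples of 25 above 75: 25·4, 25·5, … . Need the cofactor coprime to 3025/25 = 121.
Checking s = 4, 5, … the first with gcd(s, 121) = 1 is s = 4, giving 100.

100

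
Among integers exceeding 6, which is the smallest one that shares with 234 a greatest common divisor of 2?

8

Multiples of 2 above 6: 2·4, 2·5, … . Need the cofactor coprime to 234/2 = 117.
Checking s = 4, 5, … the first with gcd(s, 117) = 1 is s = 4, giving 8.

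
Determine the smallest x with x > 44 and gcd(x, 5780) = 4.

48

5780 = 4·1445. Any x with gcd(x, 5780) = 4 is a multiple of 4, say 4s, with s coprime to 1445.
Need s > 44/4, so s ≥ 12. First s ≥ 12 with gcd(s, 1445) = 1 is s = 12. Thus x = 4·12 = 48.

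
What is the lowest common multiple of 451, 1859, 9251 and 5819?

33908994691

451 = 11 · 41; 1859 = 11 · 13²; 9251 = 11 · 29²; 5819 = 11 · 23²
lcm takes max exponent of each prime: 11 · 13² · 23² · 29² · 41 = 33908994691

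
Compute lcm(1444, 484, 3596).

1444 = 2² · 19²; 484 = 2² · 11²; 3596 = 2² · 29 · 31
lcm takes max exponent of each prime: 2² · 11² · 19² · 29 · 31 = 157076876

157076876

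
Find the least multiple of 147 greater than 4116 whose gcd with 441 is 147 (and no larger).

441 = 147·3. Any t with gcd(t, 441) = 147 is a multiple of 147, say 147s, with s coprime to 3.
Need s > 4116/147, so s ≥ 29. First s ≥ 29 with gcd(s, 3) = 1 is s = 29. Thus t = 147·29 = 4263.

4263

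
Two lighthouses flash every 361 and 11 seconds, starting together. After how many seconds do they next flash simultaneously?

3971

361 = 19²; 11 = 11
max exponents: 11 · 19² = 3971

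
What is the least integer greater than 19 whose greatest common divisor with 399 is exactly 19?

38

Multiples of 19 above 19: 19·2, 19·3, … . Need the cofactor coprime to 399/19 = 21.
Checking s = 2, 3, … the first with gcd(s, 21) = 1 is s = 2, giving 38.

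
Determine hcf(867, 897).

Euclid: 897 = 1·867 + 30; 867 = 28·30 + 27; 30 = 1·27 + 3; 27 = 9·3 + 0. Last nonzero remainder: 3.

3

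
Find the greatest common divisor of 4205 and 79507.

4205 = 5 · 29²
79507 = 43³
Common: 1 = 1

1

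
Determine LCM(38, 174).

gcd first: 174 = 4·38 + 22; 38 = 1·22 + 16; 22 = 1·16 + 6; 16 = 2·6 + 4; 6 = 1·4 + 2; 4 = 2·2 + 0 → gcd = 2
lcm = 38·174/gcd = 6612/2 = 3306

3306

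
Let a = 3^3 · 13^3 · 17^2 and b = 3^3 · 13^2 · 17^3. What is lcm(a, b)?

291434247

max exponent per prime: 3^3 · 13^3 · 17^3 = 291434247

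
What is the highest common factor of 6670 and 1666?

6670 = 2 · 5 · 23 · 29
1666 = 2 · 7² · 17
Common: 2 = 2

2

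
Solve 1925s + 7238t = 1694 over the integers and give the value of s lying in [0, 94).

gcd(1925, 7238) = 77 (Euclid: 7238 = 3·1925 + 1463; 1925 = 1·1463 + 462; 1463 = 3·462 + 77; 462 = 6·77 + 0), and 77 | 1694.
Extended Euclid: 1925·(-15) + 7238·(4) = 77. Scale by 22: s₀ = -330.
General solution s = s₀ + 94k; reducing mod 94 gives s = 46 (and t = -12).

46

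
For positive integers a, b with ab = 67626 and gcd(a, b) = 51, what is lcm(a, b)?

gcd·lcm = product, so lcm = 67626/51 = 1326.

1326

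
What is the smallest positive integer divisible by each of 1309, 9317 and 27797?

57178429

1309 = 7 · 11 · 17; 9317 = 7 · 11³; 27797 = 7 · 11 · 19²
lcm takes max exponent of each prime: 7 · 11³ · 17 · 19² = 57178429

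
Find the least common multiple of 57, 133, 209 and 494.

lcm(57, 133) = 57·133/gcd = 7581/19 = 399
lcm(399, 209) = 399·209/gcd = 83391/19 = 4389
lcm(4389, 494) = 4389·494/gcd = 2168166/19 = 114114

114114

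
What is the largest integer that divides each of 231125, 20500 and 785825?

231125 = 5³ · 43²; 20500 = 2² · 5³ · 41; 785825 = 5² · 17 · 43²
gcd takes min exponent of each prime: 5² = 25

25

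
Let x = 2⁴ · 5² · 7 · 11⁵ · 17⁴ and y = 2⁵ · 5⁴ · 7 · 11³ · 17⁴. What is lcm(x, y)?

1883159679940000

max exponent per prime: 2⁵ · 5⁴ · 7 · 11⁵ · 17⁴ = 1883159679940000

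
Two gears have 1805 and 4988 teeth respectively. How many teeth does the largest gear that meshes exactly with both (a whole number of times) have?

1

Euclid: 4988 = 2·1805 + 1378; 1805 = 1·1378 + 427; 1378 = 3·427 + 97; 427 = 4·97 + 39; 97 = 2·39 + 19; 39 = 2·19 + 1; 19 = 19·1 + 0. Last nonzero remainder: 1.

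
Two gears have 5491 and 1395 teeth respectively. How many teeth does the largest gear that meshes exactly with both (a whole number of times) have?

5491 = 17² · 19
1395 = 3² · 5 · 31
Common: 1 = 1

1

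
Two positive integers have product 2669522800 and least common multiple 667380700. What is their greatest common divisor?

From gcd × lcm = pq: gcd = 2669522800 / 667380700 = 4.

4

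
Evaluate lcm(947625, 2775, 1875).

175310625

947625 = 3 · 5³ · 7 · 19²; 2775 = 3 · 5² · 37; 1875 = 3 · 5⁴
lcm takes max exponent of each prime: 3 · 5⁴ · 7 · 19² · 37 = 175310625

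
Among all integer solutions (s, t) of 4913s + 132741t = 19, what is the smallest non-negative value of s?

Reduce mod 132741: 4913s ≡ 19 (mod 132741). With g = gcd(4913, 132741) = 1 dividing 19, divide through: 4913s ≡ 19 (mod 132741).
Since gcd(4913, 132741) = 1, s ≡ 19·(4913)⁻¹ ≡ 78164 (mod 132741). Smallest non-negative: 78164.

78164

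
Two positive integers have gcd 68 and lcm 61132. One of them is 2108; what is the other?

1972

Using uv = gcd(u,v)·lcm(u,v) = 68·61132 = 4156976, we get v = 4156976/2108 = 1972.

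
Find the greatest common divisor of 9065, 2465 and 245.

5

gcd(9065, 2465): 9065 = 3·2465 + 1670; 2465 = 1·1670 + 795; 1670 = 2·795 + 80; 795 = 9·80 + 75; 80 = 1·75 + 5; 75 = 15·5 + 0 → 5
gcd(5, 245): 245 = 49·5 + 0 → 5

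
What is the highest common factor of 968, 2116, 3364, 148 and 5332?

4

968 = 2³ · 11²; 2116 = 2² · 23²; 3364 = 2² · 29²; 148 = 2² · 37; 5332 = 2² · 31 · 43
gcd takes min exponent of each prime: 2² = 4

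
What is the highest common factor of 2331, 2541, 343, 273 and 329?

7

gcd(2331, 2541): 2541 = 1·2331 + 210; 2331 = 11·210 + 21; 210 = 10·21 + 0 → 21
gcd(21, 343): 343 = 16·21 + 7; 21 = 3·7 + 0 → 7
gcd(7, 273): 273 = 39·7 + 0 → 7
gcd(7, 329): 329 = 47·7 + 0 → 7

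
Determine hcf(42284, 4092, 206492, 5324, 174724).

44

gcd(42284, 4092): 42284 = 10·4092 + 1364; 4092 = 3·1364 + 0 → 1364
gcd(1364, 206492): 206492 = 151·1364 + 528; 1364 = 2·528 + 308; 528 = 1·308 + 220; 308 = 1·220 + 88; 220 = 2·88 + 44; 88 = 2·44 + 0 → 44
gcd(44, 5324): 5324 = 121·44 + 0 → 44
gcd(44, 174724): 174724 = 3971·44 + 0 → 44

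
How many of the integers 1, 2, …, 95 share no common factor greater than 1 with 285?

48

285 = 3·5·19. Inclusion–exclusion on these primes:
95 − ⌊95/3⌋ − ⌊95/5⌋ − ⌊95/19⌋ + ⌊95/15⌋ + ⌊95/57⌋ + ⌊95/95⌋ − ⌊95/285⌋ = 48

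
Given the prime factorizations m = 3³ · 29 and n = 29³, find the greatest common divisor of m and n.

29

min exponent per shared prime: 29 = 29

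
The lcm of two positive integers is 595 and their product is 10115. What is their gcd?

gcd·lcm = product, so gcd = 10115/595 = 17.

17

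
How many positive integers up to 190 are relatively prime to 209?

163

Prime factors of 209: 11, 19. Count integers ≤ 190 divisible by none of them.
By inclusion–exclusion: 190 − ⌊190/11⌋ − ⌊190/19⌋ + ⌊190/209⌋ = 163.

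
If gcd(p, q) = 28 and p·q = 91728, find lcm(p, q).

Since gcd(p,q)·lcm(p,q) = pq, lcm = 91728/28 = 3276.

3276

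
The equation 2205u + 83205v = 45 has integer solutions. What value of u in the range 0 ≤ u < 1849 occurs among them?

1283

Reduce mod 83205: 2205u ≡ 45 (mod 83205). With g = gcd(2205, 83205) = 45 dividing 45, divide through: 49u ≡ 1 (mod 1849).
Since gcd(49, 1849) = 1, u ≡ 1·(49)⁻¹ ≡ 1283 (mod 1849). Smallest non-negative: 1283.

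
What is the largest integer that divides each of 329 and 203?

Euclid: 329 = 1·203 + 126; 203 = 1·126 + 77; 126 = 1·77 + 49; 77 = 1·49 + 28; 49 = 1·28 + 21; 28 = 1·21 + 7; 21 = 3·7 + 0. Last nonzero remainder: 7.

7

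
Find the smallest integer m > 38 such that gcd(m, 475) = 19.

475 = 19·25. Any m with gcd(m, 475) = 19 is a multiple of 19, say 19s, with s coprime to 25.
Need s > 38/19, so s ≥ 3. First s ≥ 3 with gcd(s, 25) = 1 is s = 3. Thus m = 19·3 = 57.

57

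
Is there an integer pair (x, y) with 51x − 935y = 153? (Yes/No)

Yes

By Bézout, 51x − 935y = 153 has integer solutions iff gcd(51, 935) | 153.
Euclid: 935 = 18·51 + 17; 51 = 3·17 + 0. gcd = 17; 153 mod 17 = 0. Yes.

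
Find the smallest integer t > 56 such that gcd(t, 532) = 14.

532 = 14·38. Any t with gcd(t, 532) = 14 is a multiple of 14, say 14s, with s coprime to 38.
Need s > 56/14, so s ≥ 5. First s ≥ 5 with gcd(s, 38) = 1 is s = 5. Thus t = 14·5 = 70.

70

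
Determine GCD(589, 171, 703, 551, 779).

19

gcd(589, 171): 589 = 3·171 + 76; 171 = 2·76 + 19; 76 = 4·19 + 0 → 19
gcd(19, 703): 703 = 37·19 + 0 → 19
gcd(19, 551): 551 = 29·19 + 0 → 19
gcd(19, 779): 779 = 41·19 + 0 → 19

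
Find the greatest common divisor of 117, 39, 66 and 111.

3

gcd(117, 39): 117 = 3·39 + 0 → 39
gcd(39, 66): 66 = 1·39 + 27; 39 = 1·27 + 12; 27 = 2·12 + 3; 12 = 4·3 + 0 → 3
gcd(3, 111): 111 = 37·3 + 0 → 3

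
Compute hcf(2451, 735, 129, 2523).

gcd(2451, 735): 2451 = 3·735 + 246; 735 = 2·246 + 243; 246 = 1·243 + 3; 243 = 81·3 + 0 → 3
gcd(3, 129): 129 = 43·3 + 0 → 3
gcd(3, 2523): 2523 = 841·3 + 0 → 3

3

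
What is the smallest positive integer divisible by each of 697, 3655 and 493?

lcm(697, 3655) = 697·3655/gcd = 2547535/17 = 149855
lcm(149855, 493) = 149855·493/gcd = 73878515/17 = 4345795

4345795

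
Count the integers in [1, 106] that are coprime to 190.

190 = 2·5·19. Inclusion–exclusion on these primes:
106 − ⌊106/2⌋ − ⌊106/5⌋ − ⌊106/19⌋ + ⌊106/10⌋ + ⌊106/38⌋ + ⌊106/95⌋ − ⌊106/190⌋ = 40

40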